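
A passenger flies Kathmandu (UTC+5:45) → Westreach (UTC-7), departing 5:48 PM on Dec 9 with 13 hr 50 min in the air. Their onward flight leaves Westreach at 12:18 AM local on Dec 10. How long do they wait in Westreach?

5 hours 25 minutes

Convert departure to UTC: 5:48 PM − 5:45 = 12:03 PM UTC on Dec 9.
Add 13 hours and 50 minutes flight time → 1:53 AM UTC (Dec 10).
Westreach is UTC−7:00, so local arrival = 1:53 AM − 7:00 = 6:53 PM on Dec 9.
Layover = 12:18 AM − 6:53 PM (+1 day) = 5 hours 25 minutes.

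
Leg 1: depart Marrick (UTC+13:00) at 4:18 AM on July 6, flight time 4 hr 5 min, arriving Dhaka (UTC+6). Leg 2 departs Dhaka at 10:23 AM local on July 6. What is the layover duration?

9 hours

Convert departure to UTC: 4:18 AM − 13:00 = 3:18 PM UTC on Jul 5.
Add 4 hours 5 minutes flight time → 7:23 PM UTC.
Dhaka is UTC+6:00, so local arrival = 7:23 PM + 6:00 = 1:23 AM on Jul 6.
Layover = 10:23 AM − 1:23 AM = 9 hours.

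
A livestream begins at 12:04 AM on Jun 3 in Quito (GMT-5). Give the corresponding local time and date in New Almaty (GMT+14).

New Almaty is 19:00 ahead of Quito.
Shift by the zone difference: 12:04 AM + 19:00 = 7:04 PM on Jun 3 in New Almaty.

7:04 PM on June 3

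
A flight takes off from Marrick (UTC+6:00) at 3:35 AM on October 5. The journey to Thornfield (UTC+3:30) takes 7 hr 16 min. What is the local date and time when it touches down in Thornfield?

8:21 AM on Oct 5

Thornfield is 2:30 behind Marrick.
After 7 hours 16 minutes it is 10:51 AM in Marrick.
Shift by the zone difference: 10:51 AM − 2:30 = 8:21 AM on Oct 5 in Thornfield.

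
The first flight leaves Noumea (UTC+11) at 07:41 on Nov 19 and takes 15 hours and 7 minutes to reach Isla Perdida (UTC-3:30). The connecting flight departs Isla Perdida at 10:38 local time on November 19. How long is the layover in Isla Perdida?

Convert departure to UTC: 07:41 − 11:00 = 20:41 UTC on Nov 18.
Add 15 hours 7 minutes flight time → 11:48 UTC (Nov 19).
Isla Perdida is UTC−3:30, so local arrival = 11:48 − 3:30 = 08:18 on Nov 19.
Layover = 10:38 − 08:18 = 2 hours 20 minutes.

2 hours 20 minutes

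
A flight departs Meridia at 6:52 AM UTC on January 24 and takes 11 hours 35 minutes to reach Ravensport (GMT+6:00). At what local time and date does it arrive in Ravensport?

Departure is given in UTC: 6:52 AM on Jan 24.
Add 11 hours and 35 minutes → 6:27 PM UTC.
Ravensport is UTC+6:00: 6:27 PM + 6:00 = 12:27 AM on Jan 25.

12:27 AM on Jan 25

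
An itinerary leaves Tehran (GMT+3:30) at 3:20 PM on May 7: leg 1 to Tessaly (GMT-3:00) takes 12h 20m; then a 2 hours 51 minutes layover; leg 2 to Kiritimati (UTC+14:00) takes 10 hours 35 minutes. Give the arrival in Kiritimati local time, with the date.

Convert departure to UTC: 3:20 PM − 3:30 = 11:50 AM UTC on May 7.
Add 12 hours and 20 minutes leg 1 → 12:10 AM UTC (May 8).
Add 2 hours 51 minutes layover in Tessaly → 3:01 AM UTC.
Add 10 hours 35 minutes leg 2 → 1:36 PM UTC.
Kiritimati is UTC+14:00, so local arrival = 1:36 PM + 14:00 = 3:36 AM on May 9.

3:36 AM on May 9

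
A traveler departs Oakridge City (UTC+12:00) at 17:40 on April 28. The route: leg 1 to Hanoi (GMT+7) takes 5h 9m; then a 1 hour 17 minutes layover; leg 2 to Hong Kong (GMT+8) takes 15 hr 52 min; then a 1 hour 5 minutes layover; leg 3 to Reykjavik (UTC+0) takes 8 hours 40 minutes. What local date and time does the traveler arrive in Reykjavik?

13:43 on April 29

Convert departure to UTC: 17:40 − 12:00 = 05:40 UTC on Apr 28.
Add 5 hours 9 minutes leg 1 → 10:49 UTC.
Add 1 hour and 17 minutes layover in Hanoi → 12:06 UTC.
Add 15 hours and 52 minutes leg 2 → 03:58 UTC (Apr 29).
Add 1 hour 5 minutes layover in Hong Kong → 05:03 UTC.
Add 8 hours 40 minutes leg 3 → 13:43 UTC.
Reykjavik is UTC+0, so local arrival is the same: 13:43 on Apr 29.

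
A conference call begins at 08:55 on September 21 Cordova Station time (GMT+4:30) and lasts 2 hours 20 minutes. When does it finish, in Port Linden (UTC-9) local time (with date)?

21:45 on Sep 20

Convert start to UTC: 08:55 − 4:30 = 04:25 UTC on Sep 21.
Add 2 hours and 20 minutes duration → 06:45 UTC.
Port Linden is UTC−9:00, so local end time = 06:45 − 9:00 = 21:45 on Sep 20.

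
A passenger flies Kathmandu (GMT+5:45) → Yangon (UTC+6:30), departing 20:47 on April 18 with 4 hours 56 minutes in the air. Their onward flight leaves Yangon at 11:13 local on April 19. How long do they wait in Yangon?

Convert departure to UTC: 20:47 − 5:45 = 15:02 UTC on Apr 18.
Add 4 hours and 56 minutes flight time → 19:58 UTC.
Yangon is UTC+6:30, so local arrival = 19:58 + 6:30 = 02:28 on Apr 19.
Layover = 11:13 − 02:28 = 8 hours 45 minutes.

8 hours 45 minutes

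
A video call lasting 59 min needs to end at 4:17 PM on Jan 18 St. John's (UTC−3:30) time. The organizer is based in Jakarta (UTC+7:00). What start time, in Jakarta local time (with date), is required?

Target end time in UTC: 4:17 PM + 3:30 = 7:47 PM on Jan 18.
Subtract 59 minutes → start 6:48 PM UTC on Jan 18.
Jakarta is UTC+7:00: 6:48 PM + 7:00 = 1:48 AM on Jan 19.

1:48 AM on Jan 19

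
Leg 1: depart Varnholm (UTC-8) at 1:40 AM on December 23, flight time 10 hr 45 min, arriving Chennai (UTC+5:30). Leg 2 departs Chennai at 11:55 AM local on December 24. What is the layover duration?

Convert departure to UTC: 1:40 AM + 8:00 = 9:40 AM UTC on Dec 23.
Add 10 hours and 45 minutes flight time → 8:25 PM UTC.
Chennai is UTC+5:30, so local arrival = 8:25 PM + 5:30 = 1:55 AM on Dec 24.
Layover = 11:55 AM − 1:55 AM = 10 hours.

10 hours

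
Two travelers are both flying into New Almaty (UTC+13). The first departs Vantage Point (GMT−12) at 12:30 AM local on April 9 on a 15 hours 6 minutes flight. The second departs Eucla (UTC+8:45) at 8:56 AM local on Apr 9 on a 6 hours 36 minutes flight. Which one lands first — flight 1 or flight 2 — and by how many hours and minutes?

the second, by 20 hours 49 minutes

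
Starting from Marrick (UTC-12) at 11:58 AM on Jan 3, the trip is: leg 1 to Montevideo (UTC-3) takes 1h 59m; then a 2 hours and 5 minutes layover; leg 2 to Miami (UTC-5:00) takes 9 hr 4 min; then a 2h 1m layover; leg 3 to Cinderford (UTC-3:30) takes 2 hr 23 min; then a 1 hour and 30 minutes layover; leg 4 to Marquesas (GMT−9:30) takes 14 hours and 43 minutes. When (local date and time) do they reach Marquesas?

Convert departure to UTC: 11:58 AM + 12:00 = 11:58 PM UTC on Jan 3.
Add 1 hour 59 minutes leg 1 → 1:57 AM UTC (Jan 4).
Add 2 hours and 5 minutes layover in Montevideo → 4:02 AM UTC.
Add 9 hours and 4 minutes leg 2 → 1:06 PM UTC.
Add 2 hours 1 minute layover in Miami → 3:07 PM UTC.
Add 2 hours and 23 minutes leg 3 → 5:30 PM UTC.
Add 1 hour and 30 minutes layover in Cinderford → 7:00 PM UTC.
Add 14 hours 43 minutes leg 4 → 9:43 AM UTC (Jan 5).
Marquesas is UTC−9:30, so local arrival = 9:43 AM − 9:30 = 12:13 AM on Jan 5.

12:13 AM on Jan 5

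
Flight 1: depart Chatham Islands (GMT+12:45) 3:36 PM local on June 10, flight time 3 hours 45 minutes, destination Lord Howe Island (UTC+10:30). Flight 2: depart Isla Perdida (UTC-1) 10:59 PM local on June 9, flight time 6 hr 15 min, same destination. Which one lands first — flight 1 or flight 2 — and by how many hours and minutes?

Flight 1 in UTC: 3:36 PM − 12:45 = 2:51 AM on Jun 10.
+3 hours and 45 minutes → arrive 6:36 AM UTC on Jun 10.
Flight 2 in UTC: 10:59 PM + 1:00 = 11:59 PM on Jun 9.
+6 hours and 15 minutes → arrive 6:14 AM UTC on Jun 10.
Flight 2 lands earlier by 22 minutes.

the second, by 22 minutes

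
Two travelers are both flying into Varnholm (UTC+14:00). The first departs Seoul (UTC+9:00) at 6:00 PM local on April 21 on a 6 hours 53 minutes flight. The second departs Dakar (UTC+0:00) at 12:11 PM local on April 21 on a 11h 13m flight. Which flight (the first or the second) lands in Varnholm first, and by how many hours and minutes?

the first, by 7 hours 31 minutes

Flight 1 in UTC: 6:00 PM − 9:00 = 9:00 AM on Apr 21.
+6 hours 53 minutes → arrive 3:53 PM UTC on Apr 21.
Flight 2 departs at 12:11 PM UTC (Apr 21).
+11 hours and 13 minutes → arrive 11:24 PM UTC on Apr 21.
Flight 1 lands earlier by 7 hours 31 minutes.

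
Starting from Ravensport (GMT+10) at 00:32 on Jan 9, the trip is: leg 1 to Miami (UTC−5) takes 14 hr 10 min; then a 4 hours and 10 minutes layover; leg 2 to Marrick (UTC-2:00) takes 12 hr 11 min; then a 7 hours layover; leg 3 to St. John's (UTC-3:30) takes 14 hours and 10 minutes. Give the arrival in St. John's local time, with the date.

14:43 on January 10

Convert departure to UTC: 00:32 − 10:00 = 14:32 UTC on Jan 8.
Add 14 hours and 10 minutes leg 1 → 04:42 UTC (Jan 9).
Add 4 hours and 10 minutes layover in Miami → 08:52 UTC.
Add 12 hours 11 minutes leg 2 → 21:03 UTC.
Add 7 hours layover in Marrick → 04:03 UTC (Jan 10).
Add 14 hours 10 minutes leg 3 → 18:13 UTC.
St. John's is UTC−3:30, so local arrival = 18:13 − 3:30 = 14:43 on Jan 10.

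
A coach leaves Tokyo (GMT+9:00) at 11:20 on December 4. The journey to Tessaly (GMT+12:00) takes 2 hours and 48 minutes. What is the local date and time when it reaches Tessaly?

17:08 on December 4

Convert departure to UTC: 11:20 − 9:00 = 02:20 UTC on Dec 4.
Add 2 hours 48 minutes travel time → 05:08 UTC.
Tessaly is UTC+12:00, so local arrival = 05:08 + 12:00 = 17:08 on Dec 4.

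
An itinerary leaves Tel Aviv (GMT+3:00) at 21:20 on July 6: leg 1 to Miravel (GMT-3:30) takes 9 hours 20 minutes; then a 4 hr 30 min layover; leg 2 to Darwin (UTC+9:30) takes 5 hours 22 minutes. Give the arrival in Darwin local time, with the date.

23:02 on July 7

Convert departure to UTC: 21:20 − 3:00 = 18:20 UTC on Jul 6.
Add 9 hours 20 minutes leg 1 → 03:40 UTC (Jul 7).
Add 4 hours 30 minutes layover in Miravel → 08:10 UTC.
Add 5 hours 22 minutes leg 2 → 13:32 UTC.
Darwin is UTC+9:30, so local arrival = 13:32 + 9:30 = 23:02 on Jul 7.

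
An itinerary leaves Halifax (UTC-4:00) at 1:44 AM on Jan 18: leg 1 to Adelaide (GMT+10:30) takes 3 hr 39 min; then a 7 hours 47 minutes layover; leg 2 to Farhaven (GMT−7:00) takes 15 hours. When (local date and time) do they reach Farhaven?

1:10 AM on January 19

Convert departure to UTC: 1:44 AM + 4:00 = 5:44 AM UTC on Jan 18.
Add 3 hours 39 minutes leg 1 → 9:23 AM UTC.
Add 7 hours 47 minutes layover in Adelaide → 5:10 PM UTC.
Add 15 hours leg 2 → 8:10 AM UTC (Jan 19).
Farhaven is UTC−7:00, so local arrival = 8:10 AM − 7:00 = 1:10 AM on Jan 19.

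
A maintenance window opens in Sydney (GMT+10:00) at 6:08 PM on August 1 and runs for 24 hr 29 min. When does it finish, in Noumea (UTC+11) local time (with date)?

7:37 PM on August 2

Convert start to UTC: 6:08 PM − 10:00 = 8:08 AM UTC on Aug 1.
Add 24 hours 29 minutes duration → 8:37 AM UTC (Aug 2).
Noumea is UTC+11:00, so local end time = 8:37 AM + 11:00 = 7:37 PM on Aug 2.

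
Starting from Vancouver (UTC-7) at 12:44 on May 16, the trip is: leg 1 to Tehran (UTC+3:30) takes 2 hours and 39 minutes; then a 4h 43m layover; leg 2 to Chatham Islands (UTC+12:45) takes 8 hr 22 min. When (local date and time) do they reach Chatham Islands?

Convert departure to UTC: 12:44 + 7:00 = 19:44 UTC on May 16.
Add 2 hours and 39 minutes leg 1 → 22:23 UTC.
Add 4 hours and 43 minutes layover in Tehran → 03:06 UTC (May 17).
Add 8 hours 22 minutes leg 2 → 11:28 UTC.
Chatham Islands is UTC+12:45, so local arrival = 11:28 + 12:45 = 00:13 on May 18.

00:13 on May 18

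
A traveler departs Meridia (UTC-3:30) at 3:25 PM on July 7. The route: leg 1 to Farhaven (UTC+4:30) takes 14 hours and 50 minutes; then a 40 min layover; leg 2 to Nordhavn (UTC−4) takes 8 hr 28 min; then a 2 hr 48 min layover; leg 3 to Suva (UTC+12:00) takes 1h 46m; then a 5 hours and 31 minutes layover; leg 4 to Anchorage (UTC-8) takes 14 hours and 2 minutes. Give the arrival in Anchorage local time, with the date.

11:00 AM on July 9

Convert departure to UTC: 3:25 PM + 3:30 = 6:55 PM UTC on Jul 7.
Add 14 hours and 50 minutes leg 1 → 9:45 AM UTC (Jul 8).
Add 40 minutes layover in Farhaven → 10:25 AM UTC.
Add 8 hours and 28 minutes leg 2 → 6:53 PM UTC.
Add 2 hours 48 minutes layover in Nordhavn → 9:41 PM UTC.
Add 1 hour 46 minutes leg 3 → 11:27 PM UTC.
Add 5 hours 31 minutes layover in Suva → 4:58 AM UTC (Jul 9).
Add 14 hours 2 minutes leg 4 → 7:00 PM UTC.
Anchorage is UTC−8:00, so local arrival = 7:00 PM − 8:00 = 11:00 AM on Jul 9.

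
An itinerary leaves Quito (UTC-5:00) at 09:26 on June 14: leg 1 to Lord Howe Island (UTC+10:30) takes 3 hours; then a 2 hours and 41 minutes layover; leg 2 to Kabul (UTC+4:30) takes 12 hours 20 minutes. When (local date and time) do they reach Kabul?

12:57 on June 15

Convert departure to UTC: 09:26 + 5:00 = 14:26 UTC on Jun 14.
Add 3 hours leg 1 → 17:26 UTC.
Add 2 hours 41 minutes layover in Lord Howe Island → 20:07 UTC.
Add 12 hours 20 minutes leg 2 → 08:27 UTC (Jun 15).
Kabul is UTC+4:30, so local arrival = 08:27 + 4:30 = 12:57 on Jun 15.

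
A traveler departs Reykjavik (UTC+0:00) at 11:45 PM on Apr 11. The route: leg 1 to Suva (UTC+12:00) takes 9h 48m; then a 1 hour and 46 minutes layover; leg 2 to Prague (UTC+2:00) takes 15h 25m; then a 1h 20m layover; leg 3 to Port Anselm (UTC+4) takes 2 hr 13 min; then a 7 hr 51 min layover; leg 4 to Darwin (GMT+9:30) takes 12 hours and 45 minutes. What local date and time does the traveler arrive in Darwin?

12:23 PM on Apr 14

Reykjavik is at UTC+0, so departure is already 11:45 PM UTC on Apr 11.
Add 9 hours and 48 minutes leg 1 → 9:33 AM UTC (Apr 12).
Add 1 hour 46 minutes layover in Suva → 11:19 AM UTC.
Add 15 hours and 25 minutes leg 2 → 2:44 AM UTC (Apr 13).
Add 1 hour and 20 minutes layover in Prague → 4:04 AM UTC.
Add 2 hours 13 minutes leg 3 → 6:17 AM UTC.
Add 7 hours and 51 minutes layover in Port Anselm → 2:08 PM UTC.
Add 12 hours and 45 minutes leg 4 → 2:53 AM UTC (Apr 14).
Darwin is UTC+9:30, so local arrival = 2:53 AM + 9:30 = 12:23 PM on Apr 14.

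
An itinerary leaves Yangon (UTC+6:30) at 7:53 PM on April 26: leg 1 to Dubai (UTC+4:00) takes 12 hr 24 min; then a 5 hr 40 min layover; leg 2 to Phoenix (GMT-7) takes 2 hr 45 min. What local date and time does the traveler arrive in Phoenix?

Convert departure to UTC: 7:53 PM − 6:30 = 1:23 PM UTC on Apr 26.
Add 12 hours 24 minutes leg 1 → 1:47 AM UTC (Apr 27).
Add 5 hours and 40 minutes layover in Dubai → 7:27 AM UTC.
Add 2 hours 45 minutes leg 2 → 10:12 AM UTC.
Phoenix is UTC−7:00, so local arrival = 10:12 AM − 7:00 = 3:12 AM on Apr 27.

3:12 AM on April 27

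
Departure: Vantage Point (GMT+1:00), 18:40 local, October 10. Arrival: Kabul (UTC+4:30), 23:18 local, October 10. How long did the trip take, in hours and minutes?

1 hour 8 minutes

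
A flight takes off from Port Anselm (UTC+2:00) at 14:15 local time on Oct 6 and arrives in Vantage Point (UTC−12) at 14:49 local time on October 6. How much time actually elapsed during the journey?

Departure in UTC: 14:15 − 2:00 = 12:15 on Oct 6.
Arrival in UTC: 14:49 + 12:00 = 02:49 on Oct 7.
Elapsed = 02:49 − 12:15 (+1 day) = 14 hours 34 minutes.

14 hours 34 minutes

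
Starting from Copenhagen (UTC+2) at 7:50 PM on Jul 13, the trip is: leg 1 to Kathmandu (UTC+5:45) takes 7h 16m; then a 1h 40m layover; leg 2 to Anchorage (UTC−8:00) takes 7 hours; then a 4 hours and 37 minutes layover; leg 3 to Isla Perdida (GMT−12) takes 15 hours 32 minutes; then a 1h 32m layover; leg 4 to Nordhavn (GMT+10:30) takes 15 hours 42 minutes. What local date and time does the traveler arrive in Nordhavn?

9:39 AM on July 16

Convert departure to UTC: 7:50 PM − 2:00 = 5:50 PM UTC on Jul 13.
Add 7 hours 16 minutes leg 1 → 1:06 AM UTC (Jul 14).
Add 1 hour and 40 minutes layover in Kathmandu → 2:46 AM UTC.
Add 7 hours leg 2 → 9:46 AM UTC.
Add 4 hours and 37 minutes layover in Anchorage → 2:23 PM UTC.
Add 15 hours 32 minutes leg 3 → 5:55 AM UTC (Jul 15).
Add 1 hour 32 minutes layover in Isla Perdida → 7:27 AM UTC.
Add 15 hours 42 minutes leg 4 → 11:09 PM UTC.
Nordhavn is UTC+10:30, so local arrival = 11:09 PM + 10:30 = 9:39 AM on Jul 16.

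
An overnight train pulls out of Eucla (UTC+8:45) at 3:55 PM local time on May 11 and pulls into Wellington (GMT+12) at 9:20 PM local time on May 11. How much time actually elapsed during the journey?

2 hours 10 minutes

Departure in UTC: 3:55 PM − 8:45 = 7:10 AM on May 11.
Arrival in UTC: 9:20 PM − 12:00 = 9:20 AM on May 11.
Elapsed = 9:20 AM − 7:10 AM = 2 hours 10 minutes.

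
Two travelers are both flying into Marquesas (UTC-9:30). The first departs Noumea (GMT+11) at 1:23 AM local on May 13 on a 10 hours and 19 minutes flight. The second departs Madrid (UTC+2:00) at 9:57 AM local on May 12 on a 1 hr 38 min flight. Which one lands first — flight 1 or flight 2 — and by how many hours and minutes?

Flight 1 in UTC: 1:23 AM − 11:00 = 2:23 PM on May 12.
+10 hours 19 minutes → arrive 12:42 AM UTC on May 13.
Flight 2 in UTC: 9:57 AM − 2:00 = 7:57 AM on May 12.
+1 hour 38 minutes → arrive 9:35 AM UTC on May 12.
Flight 2 lands earlier by 15 hours 7 minutes.

the second, by 15 hours 7 minutes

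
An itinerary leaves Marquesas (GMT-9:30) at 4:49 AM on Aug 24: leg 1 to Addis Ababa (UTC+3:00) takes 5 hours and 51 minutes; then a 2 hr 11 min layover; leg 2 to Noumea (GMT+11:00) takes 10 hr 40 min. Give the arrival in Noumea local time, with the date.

8:01 PM on Aug 25

Convert departure to UTC: 4:49 AM + 9:30 = 2:19 PM UTC on Aug 24.
Add 5 hours 51 minutes leg 1 → 8:10 PM UTC.
Add 2 hours and 11 minutes layover in Addis Ababa → 10:21 PM UTC.
Add 10 hours 40 minutes leg 2 → 9:01 AM UTC (Aug 25).
Noumea is UTC+11:00, so local arrival = 9:01 AM + 11:00 = 8:01 PM on Aug 25.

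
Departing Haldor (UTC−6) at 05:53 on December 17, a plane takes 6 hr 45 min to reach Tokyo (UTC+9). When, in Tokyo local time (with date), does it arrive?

Tokyo is 15:00 ahead of Haldor.
After 6 hours 45 minutes it is 12:38 in Haldor.
Shift by the zone difference: 12:38 + 15:00 = 03:38 on Dec 18 in Tokyo.

03:38 on Dec 18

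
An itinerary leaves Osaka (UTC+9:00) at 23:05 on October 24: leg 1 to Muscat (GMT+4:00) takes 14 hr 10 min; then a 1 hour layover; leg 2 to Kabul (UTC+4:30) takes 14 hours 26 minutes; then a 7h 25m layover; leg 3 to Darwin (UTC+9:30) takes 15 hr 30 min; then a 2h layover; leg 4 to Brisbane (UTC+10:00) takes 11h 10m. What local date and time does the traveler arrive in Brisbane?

17:46 on October 27

Convert departure to UTC: 23:05 − 9:00 = 14:05 UTC on Oct 24.
Add 14 hours and 10 minutes leg 1 → 04:15 UTC (Oct 25).
Add 1 hour layover in Muscat → 05:15 UTC.
Add 14 hours 26 minutes leg 2 → 19:41 UTC.
Add 7 hours and 25 minutes layover in Kabul → 03:06 UTC (Oct 26).
Add 15 hours 30 minutes leg 3 → 18:36 UTC.
Add 2 hours layover in Darwin → 20:36 UTC.
Add 11 hours and 10 minutes leg 4 → 07:46 UTC (Oct 27).
Brisbane is UTC+10:00, so local arrival = 07:46 + 10:00 = 17:46 on Oct 27.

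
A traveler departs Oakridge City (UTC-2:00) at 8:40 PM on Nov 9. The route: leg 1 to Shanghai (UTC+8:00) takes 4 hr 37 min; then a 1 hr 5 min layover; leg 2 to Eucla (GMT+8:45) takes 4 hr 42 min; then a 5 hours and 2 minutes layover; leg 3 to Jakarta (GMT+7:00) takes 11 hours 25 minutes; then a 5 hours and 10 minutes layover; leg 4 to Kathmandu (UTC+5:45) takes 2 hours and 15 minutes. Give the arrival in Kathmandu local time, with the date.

2:41 PM on November 11

Convert departure to UTC: 8:40 PM + 2:00 = 10:40 PM UTC on Nov 9.
Add 4 hours 37 minutes leg 1 → 3:17 AM UTC (Nov 10).
Add 1 hour 5 minutes layover in Shanghai → 4:22 AM UTC.
Add 4 hours 42 minutes leg 2 → 9:04 AM UTC.
Add 5 hours 2 minutes layover in Eucla → 2:06 PM UTC.
Add 11 hours 25 minutes leg 3 → 1:31 AM UTC (Nov 11).
Add 5 hours and 10 minutes layover in Jakarta → 6:41 AM UTC.
Add 2 hours and 15 minutes leg 4 → 8:56 AM UTC.
Kathmandu is UTC+5:45, so local arrival = 8:56 AM + 5:45 = 2:41 PM on Nov 11.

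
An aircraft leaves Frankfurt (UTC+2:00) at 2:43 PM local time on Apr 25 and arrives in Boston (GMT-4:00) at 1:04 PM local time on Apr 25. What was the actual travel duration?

4 hours 21 minutes

Boston is 6:00 behind Frankfurt.
Clock-face elapsed time (ignoring zones) is −1 hour 39 minutes.
Actual elapsed = −1 hour 39 minutes + 6:00 = 4 hours 21 minutes.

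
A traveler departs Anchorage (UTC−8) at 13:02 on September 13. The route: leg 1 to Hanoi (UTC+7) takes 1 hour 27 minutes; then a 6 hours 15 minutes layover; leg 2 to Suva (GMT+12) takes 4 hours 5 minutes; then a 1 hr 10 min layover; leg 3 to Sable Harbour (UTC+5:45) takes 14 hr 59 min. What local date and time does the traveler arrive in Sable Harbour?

06:43 on September 15

Convert departure to UTC: 13:02 + 8:00 = 21:02 UTC on Sep 13.
Add 1 hour and 27 minutes leg 1 → 22:29 UTC.
Add 6 hours 15 minutes layover in Hanoi → 04:44 UTC (Sep 14).
Add 4 hours 5 minutes leg 2 → 08:49 UTC.
Add 1 hour and 10 minutes layover in Suva → 09:59 UTC.
Add 14 hours 59 minutes leg 3 → 00:58 UTC (Sep 15).
Sable Harbour is UTC+5:45, so local arrival = 00:58 + 5:45 = 06:43 on Sep 15.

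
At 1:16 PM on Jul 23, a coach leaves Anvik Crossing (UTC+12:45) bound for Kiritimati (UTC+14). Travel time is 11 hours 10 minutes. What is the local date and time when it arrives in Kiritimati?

1:41 AM on July 24

Kiritimati is 1:15 ahead of Anvik Crossing.
After 11 hours 10 minutes it is 12:26 AM (Jul 24) in Anvik Crossing.
Shift by the zone difference: 12:26 AM + 1:15 = 1:41 AM on Jul 24 in Kiritimati.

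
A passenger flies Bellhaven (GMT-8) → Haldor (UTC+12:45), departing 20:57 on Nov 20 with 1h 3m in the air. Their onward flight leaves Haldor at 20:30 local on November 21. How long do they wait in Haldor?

1 hour 45 minutes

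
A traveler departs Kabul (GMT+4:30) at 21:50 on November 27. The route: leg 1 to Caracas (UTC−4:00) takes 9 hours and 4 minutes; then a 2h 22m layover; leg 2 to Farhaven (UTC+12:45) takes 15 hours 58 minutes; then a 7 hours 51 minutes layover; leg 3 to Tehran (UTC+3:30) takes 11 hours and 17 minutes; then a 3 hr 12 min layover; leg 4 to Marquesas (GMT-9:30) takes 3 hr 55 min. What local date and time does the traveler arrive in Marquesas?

13:29 on November 29

Convert departure to UTC: 21:50 − 4:30 = 17:20 UTC on Nov 27.
Add 9 hours and 4 minutes leg 1 → 02:24 UTC (Nov 28).
Add 2 hours 22 minutes layover in Caracas → 04:46 UTC.
Add 15 hours 58 minutes leg 2 → 20:44 UTC.
Add 7 hours 51 minutes layover in Farhaven → 04:35 UTC (Nov 29).
Add 11 hours 17 minutes leg 3 → 15:52 UTC.
Add 3 hours 12 minutes layover in Tehran → 19:04 UTC.
Add 3 hours 55 minutes leg 4 → 22:59 UTC.
Marquesas is UTC−9:30, so local arrival = 22:59 − 9:30 = 13:29 on Nov 29.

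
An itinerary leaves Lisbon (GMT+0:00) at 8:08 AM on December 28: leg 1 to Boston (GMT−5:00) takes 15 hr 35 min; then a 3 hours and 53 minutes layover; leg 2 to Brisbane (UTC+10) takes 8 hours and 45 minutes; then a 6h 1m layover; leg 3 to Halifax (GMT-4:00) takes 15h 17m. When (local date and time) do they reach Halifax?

Lisbon is at UTC+0, so departure is already 8:08 AM UTC on Dec 28.
Add 15 hours 35 minutes leg 1 → 11:43 PM UTC.
Add 3 hours and 53 minutes layover in Boston → 3:36 AM UTC (Dec 29).
Add 8 hours 45 minutes leg 2 → 12:21 PM UTC.
Add 6 hours 1 minute layover in Brisbane → 6:22 PM UTC.
Add 15 hours and 17 minutes leg 3 → 9:39 AM UTC (Dec 30).
Halifax is UTC−4:00, so local arrival = 9:39 AM − 4:00 = 5:39 AM on Dec 30.

5:39 AM on December 30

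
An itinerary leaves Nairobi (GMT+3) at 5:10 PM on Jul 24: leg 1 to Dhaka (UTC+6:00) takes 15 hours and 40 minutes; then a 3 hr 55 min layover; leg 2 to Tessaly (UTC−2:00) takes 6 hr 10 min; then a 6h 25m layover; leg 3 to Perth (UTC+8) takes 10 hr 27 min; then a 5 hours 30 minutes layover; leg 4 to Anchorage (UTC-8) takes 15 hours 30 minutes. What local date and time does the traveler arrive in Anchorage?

Convert departure to UTC: 5:10 PM − 3:00 = 2:10 PM UTC on Jul 24.
Add 15 hours and 40 minutes leg 1 → 5:50 AM UTC (Jul 25).
Add 3 hours and 55 minutes layover in Dhaka → 9:45 AM UTC.
Add 6 hours and 10 minutes leg 2 → 3:55 PM UTC.
Add 6 hours and 25 minutes layover in Tessaly → 10:20 PM UTC.
Add 10 hours and 27 minutes leg 3 → 8:47 AM UTC (Jul 26).
Add 5 hours and 30 minutes layover in Perth → 2:17 PM UTC.
Add 15 hours 30 minutes leg 4 → 5:47 AM UTC (Jul 27).
Anchorage is UTC−8:00, so local arrival = 5:47 AM − 8:00 = 9:47 PM on Jul 26.

9:47 PM on Jul 26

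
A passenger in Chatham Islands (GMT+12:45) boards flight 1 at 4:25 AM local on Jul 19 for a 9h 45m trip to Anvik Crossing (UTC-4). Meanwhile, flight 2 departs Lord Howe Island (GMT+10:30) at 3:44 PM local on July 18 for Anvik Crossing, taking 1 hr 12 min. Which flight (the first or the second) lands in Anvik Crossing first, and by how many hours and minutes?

the second, by 18 hours 59 minutes

Flight 1 in UTC: 4:25 AM − 12:45 = 3:40 PM on Jul 18.
+9 hours and 45 minutes → arrive 1:25 AM UTC on Jul 19.
Flight 2 in UTC: 3:44 PM − 10:30 = 5:14 AM on Jul 18.
+1 hour 12 minutes → arrive 6:26 AM UTC on Jul 18.
Flight 2 lands earlier by 18 hours 59 minutes.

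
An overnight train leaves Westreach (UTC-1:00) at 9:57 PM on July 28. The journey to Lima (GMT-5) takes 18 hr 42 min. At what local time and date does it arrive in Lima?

Convert departure to UTC: 9:57 PM + 1:00 = 10:57 PM UTC on Jul 28.
Add 18 hours and 42 minutes travel time → 5:39 PM UTC (Jul 29).
Lima is UTC−5:00, so local arrival = 5:39 PM − 5:00 = 12:39 PM on Jul 29.

12:39 PM on July 29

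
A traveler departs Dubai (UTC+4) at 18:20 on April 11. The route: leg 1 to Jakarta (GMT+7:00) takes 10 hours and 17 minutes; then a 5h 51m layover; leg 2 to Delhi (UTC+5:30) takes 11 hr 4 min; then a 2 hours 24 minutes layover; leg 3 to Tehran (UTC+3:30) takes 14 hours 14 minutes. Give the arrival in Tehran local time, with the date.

13:40 on Apr 13

Convert departure to UTC: 18:20 − 4:00 = 14:20 UTC on Apr 11.
Add 10 hours and 17 minutes leg 1 → 00:37 UTC (Apr 12).
Add 5 hours and 51 minutes layover in Jakarta → 06:28 UTC.
Add 11 hours and 4 minutes leg 2 → 17:32 UTC.
Add 2 hours 24 minutes layover in Delhi → 19:56 UTC.
Add 14 hours 14 minutes leg 3 → 10:10 UTC (Apr 13).
Tehran is UTC+3:30, so local arrival = 10:10 + 3:30 = 13:40 on Apr 13.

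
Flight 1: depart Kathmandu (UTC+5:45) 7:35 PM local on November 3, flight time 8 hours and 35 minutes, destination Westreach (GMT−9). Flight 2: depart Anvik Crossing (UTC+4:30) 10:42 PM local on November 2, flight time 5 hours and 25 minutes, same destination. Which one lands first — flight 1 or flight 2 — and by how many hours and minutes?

the second, by 22 hours 48 minutes

Flight 1 in UTC: 7:35 PM − 5:45 = 1:50 PM on Nov 3.
+8 hours 35 minutes → arrive 10:25 PM UTC on Nov 3.
Flight 2 in UTC: 10:42 PM − 4:30 = 6:12 PM on Nov 2.
+5 hours 25 minutes → arrive 11:37 PM UTC on Nov 2.
Flight 2 lands earlier by 22 hours 48 minutes.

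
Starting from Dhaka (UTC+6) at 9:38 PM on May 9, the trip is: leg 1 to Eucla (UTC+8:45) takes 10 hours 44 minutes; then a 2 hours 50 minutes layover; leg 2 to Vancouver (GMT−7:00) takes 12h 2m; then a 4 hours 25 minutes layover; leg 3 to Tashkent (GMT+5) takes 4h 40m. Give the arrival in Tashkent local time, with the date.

Convert departure to UTC: 9:38 PM − 6:00 = 3:38 PM UTC on May 9.
Add 10 hours 44 minutes leg 1 → 2:22 AM UTC (May 10).
Add 2 hours and 50 minutes layover in Eucla → 5:12 AM UTC.
Add 12 hours and 2 minutes leg 2 → 5:14 PM UTC.
Add 4 hours 25 minutes layover in Vancouver → 9:39 PM UTC.
Add 4 hours and 40 minutes leg 3 → 2:19 AM UTC (May 11).
Tashkent is UTC+5:00, so local arrival = 2:19 AM + 5:00 = 7:19 AM on May 11.

7:19 AM on May 11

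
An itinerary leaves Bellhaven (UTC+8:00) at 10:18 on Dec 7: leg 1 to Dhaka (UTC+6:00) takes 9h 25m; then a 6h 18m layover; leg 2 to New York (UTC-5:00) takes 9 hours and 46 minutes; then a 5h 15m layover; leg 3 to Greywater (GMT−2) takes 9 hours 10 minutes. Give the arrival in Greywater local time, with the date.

16:12 on December 8

Convert departure to UTC: 10:18 − 8:00 = 02:18 UTC on Dec 7.
Add 9 hours and 25 minutes leg 1 → 11:43 UTC.
Add 6 hours 18 minutes layover in Dhaka → 18:01 UTC.
Add 9 hours 46 minutes leg 2 → 03:47 UTC (Dec 8).
Add 5 hours 15 minutes layover in New York → 09:02 UTC.
Add 9 hours and 10 minutes leg 3 → 18:12 UTC.
Greywater is UTC−2:00, so local arrival = 18:12 − 2:00 = 16:12 on Dec 8.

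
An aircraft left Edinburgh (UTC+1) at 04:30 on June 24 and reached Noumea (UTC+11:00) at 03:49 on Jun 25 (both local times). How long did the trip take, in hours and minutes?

13 hours 19 minutes

Departure in UTC: 04:30 − 1:00 = 03:30 on Jun 24.
Arrival in UTC: 03:49 − 11:00 = 16:49 on Jun 24.
Elapsed = 16:49 − 03:30 = 13 hours 19 minutes.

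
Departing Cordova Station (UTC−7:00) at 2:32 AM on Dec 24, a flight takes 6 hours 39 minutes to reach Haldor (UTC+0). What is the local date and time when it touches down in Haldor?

Convert departure to UTC: 2:32 AM + 7:00 = 9:32 AM UTC on Dec 24.
Add 6 hours and 39 minutes travel time → 4:11 PM UTC.
Haldor is UTC+0, so local arrival is the same: 4:11 PM on Dec 24.

4:11 PM on December 24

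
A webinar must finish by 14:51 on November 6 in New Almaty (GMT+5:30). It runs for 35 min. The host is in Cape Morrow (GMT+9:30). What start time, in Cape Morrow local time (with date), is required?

18:16 on Nov 6

Target end time in UTC: 14:51 − 5:30 = 09:21 on Nov 6.
Subtract 35 minutes → start 08:46 UTC on Nov 6.
Cape Morrow is UTC+9:30: 08:46 + 9:30 = 18:16 on Nov 6.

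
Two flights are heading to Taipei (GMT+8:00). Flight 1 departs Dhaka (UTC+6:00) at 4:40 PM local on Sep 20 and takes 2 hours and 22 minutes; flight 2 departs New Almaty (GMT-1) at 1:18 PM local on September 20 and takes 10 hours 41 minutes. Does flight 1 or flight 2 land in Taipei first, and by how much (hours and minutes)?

Flight 1 in UTC: 4:40 PM − 6:00 = 10:40 AM on Sep 20.
+2 hours 22 minutes → arrive 1:02 PM UTC on Sep 20.
Flight 2 in UTC: 1:18 PM + 1:00 = 2:18 PM on Sep 20.
+10 hours 41 minutes → arrive 12:59 AM UTC on Sep 21.
Flight 1 lands earlier by 11 hours 57 minutes.

the first, by 11 hours 57 minutes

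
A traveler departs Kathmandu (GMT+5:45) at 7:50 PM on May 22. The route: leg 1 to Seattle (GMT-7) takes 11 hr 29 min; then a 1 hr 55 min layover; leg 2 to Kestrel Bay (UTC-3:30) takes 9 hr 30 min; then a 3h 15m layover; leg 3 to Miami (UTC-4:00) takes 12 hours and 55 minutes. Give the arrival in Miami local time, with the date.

1:09 AM on May 24

Convert departure to UTC: 7:50 PM − 5:45 = 2:05 PM UTC on May 22.
Add 11 hours 29 minutes leg 1 → 1:34 AM UTC (May 23).
Add 1 hour 55 minutes layover in Seattle → 3:29 AM UTC.
Add 9 hours 30 minutes leg 2 → 12:59 PM UTC.
Add 3 hours 15 minutes layover in Kestrel Bay → 4:14 PM UTC.
Add 12 hours 55 minutes leg 3 → 5:09 AM UTC (May 24).
Miami is UTC−4:00, so local arrival = 5:09 AM − 4:00 = 1:09 AM on May 24.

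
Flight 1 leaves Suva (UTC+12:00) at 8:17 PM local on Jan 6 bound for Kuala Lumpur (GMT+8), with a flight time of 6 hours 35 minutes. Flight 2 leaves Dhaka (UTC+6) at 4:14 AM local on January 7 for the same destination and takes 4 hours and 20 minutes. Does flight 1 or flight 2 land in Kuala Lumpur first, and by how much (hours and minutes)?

the first, by 11 hours 42 minutes

Flight 1 in UTC: 8:17 PM − 12:00 = 8:17 AM on Jan 6.
+6 hours and 35 minutes → arrive 2:52 PM UTC on Jan 6.
Flight 2 in UTC: 4:14 AM − 6:00 = 10:14 PM on Jan 6.
+4 hours 20 minutes → arrive 2:34 AM UTC on Jan 7.
Flight 1 lands earlier by 11 hours 42 minutes.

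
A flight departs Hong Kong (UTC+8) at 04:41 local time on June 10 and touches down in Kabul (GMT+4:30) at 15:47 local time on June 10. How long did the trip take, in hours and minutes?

14 hours 36 minutes

Departure in UTC: 04:41 − 8:00 = 20:41 on Jun 9.
Arrival in UTC: 15:47 − 4:30 = 11:17 on Jun 10.
Elapsed = 11:17 − 20:41 (+1 day) = 14 hours 36 minutes.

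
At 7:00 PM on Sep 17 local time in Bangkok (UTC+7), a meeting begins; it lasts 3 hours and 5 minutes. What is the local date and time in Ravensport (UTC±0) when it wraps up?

3:05 PM on Sep 17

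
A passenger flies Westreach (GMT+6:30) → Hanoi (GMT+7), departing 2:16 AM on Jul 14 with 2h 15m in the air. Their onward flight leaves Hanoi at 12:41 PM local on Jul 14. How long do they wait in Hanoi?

7 hours 40 minutes

Convert departure to UTC: 2:16 AM − 6:30 = 7:46 PM UTC on Jul 13.
Add 2 hours and 15 minutes flight time → 10:01 PM UTC.
Hanoi is UTC+7:00, so local arrival = 10:01 PM + 7:00 = 5:01 AM on Jul 14.
Layover = 12:41 PM − 5:01 AM = 7 hours 40 minutes.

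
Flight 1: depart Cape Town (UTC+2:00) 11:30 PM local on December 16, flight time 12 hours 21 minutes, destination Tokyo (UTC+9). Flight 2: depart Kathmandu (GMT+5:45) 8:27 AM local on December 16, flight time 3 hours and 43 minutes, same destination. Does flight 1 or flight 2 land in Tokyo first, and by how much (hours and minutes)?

the second, by 27 hours 26 minutes

Flight 1 in UTC: 11:30 PM − 2:00 = 9:30 PM on Dec 16.
+12 hours and 21 minutes → arrive 9:51 AM UTC on Dec 17.
Flight 2 in UTC: 8:27 AM − 5:45 = 2:42 AM on Dec 16.
+3 hours 43 minutes → arrive 6:25 AM UTC on Dec 16.
Flight 2 lands earlier by 27 hours 26 minutes.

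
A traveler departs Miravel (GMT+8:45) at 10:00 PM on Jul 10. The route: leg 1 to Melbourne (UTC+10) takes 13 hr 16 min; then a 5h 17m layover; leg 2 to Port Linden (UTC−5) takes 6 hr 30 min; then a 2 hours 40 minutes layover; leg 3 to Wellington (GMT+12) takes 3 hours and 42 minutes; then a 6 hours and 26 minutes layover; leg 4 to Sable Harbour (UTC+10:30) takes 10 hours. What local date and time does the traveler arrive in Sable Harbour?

Convert departure to UTC: 10:00 PM − 8:45 = 1:15 PM UTC on Jul 10.
Add 13 hours 16 minutes leg 1 → 2:31 AM UTC (Jul 11).
Add 5 hours and 17 minutes layover in Melbourne → 7:48 AM UTC.
Add 6 hours and 30 minutes leg 2 → 2:18 PM UTC.
Add 2 hours 40 minutes layover in Port Linden → 4:58 PM UTC.
Add 3 hours 42 minutes leg 3 → 8:40 PM UTC.
Add 6 hours 26 minutes layover in Wellington → 3:06 AM UTC (Jul 12).
Add 10 hours leg 4 → 1:06 PM UTC.
Sable Harbour is UTC+10:30, so local arrival = 1:06 PM + 10:30 = 11:36 PM on Jul 12.

11:36 PM on July 12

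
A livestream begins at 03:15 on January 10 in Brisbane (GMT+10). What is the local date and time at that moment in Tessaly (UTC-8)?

Tessaly is 18:00 behind Brisbane.
Shift by the zone difference: 03:15 − 18:00 = 09:15 on Jan 9 in Tessaly.

09:15 on January 9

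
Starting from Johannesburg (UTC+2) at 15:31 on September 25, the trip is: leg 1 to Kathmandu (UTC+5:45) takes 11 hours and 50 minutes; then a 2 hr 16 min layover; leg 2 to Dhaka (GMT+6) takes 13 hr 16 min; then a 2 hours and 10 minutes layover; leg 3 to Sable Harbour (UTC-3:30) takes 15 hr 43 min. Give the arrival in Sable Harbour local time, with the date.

07:16 on September 27

Convert departure to UTC: 15:31 − 2:00 = 13:31 UTC on Sep 25.
Add 11 hours 50 minutes leg 1 → 01:21 UTC (Sep 26).
Add 2 hours 16 minutes layover in Kathmandu → 03:37 UTC.
Add 13 hours 16 minutes leg 2 → 16:53 UTC.
Add 2 hours 10 minutes layover in Dhaka → 19:03 UTC.
Add 15 hours 43 minutes leg 3 → 10:46 UTC (Sep 27).
Sable Harbour is UTC−3:30, so local arrival = 10:46 − 3:30 = 07:16 on Sep 27.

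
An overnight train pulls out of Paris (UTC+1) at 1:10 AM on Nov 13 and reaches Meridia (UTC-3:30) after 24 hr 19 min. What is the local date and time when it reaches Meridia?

8:59 PM on November 13

Convert departure to UTC: 1:10 AM − 1:00 = 12:10 AM UTC on Nov 13.
Add 24 hours 19 minutes travel time → 12:29 AM UTC (Nov 14).
Meridia is UTC−3:30, so local arrival = 12:29 AM − 3:30 = 8:59 PM on Nov 13.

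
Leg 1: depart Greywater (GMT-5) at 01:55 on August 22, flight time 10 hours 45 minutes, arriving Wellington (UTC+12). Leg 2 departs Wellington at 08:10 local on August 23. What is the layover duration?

Convert departure to UTC: 01:55 + 5:00 = 06:55 UTC on Aug 22.
Add 10 hours and 45 minutes flight time → 17:40 UTC.
Wellington is UTC+12:00, so local arrival = 17:40 + 12:00 = 05:40 on Aug 23.
Layover = 08:10 − 05:40 = 2 hours 30 minutes.

2 hours 30 minutes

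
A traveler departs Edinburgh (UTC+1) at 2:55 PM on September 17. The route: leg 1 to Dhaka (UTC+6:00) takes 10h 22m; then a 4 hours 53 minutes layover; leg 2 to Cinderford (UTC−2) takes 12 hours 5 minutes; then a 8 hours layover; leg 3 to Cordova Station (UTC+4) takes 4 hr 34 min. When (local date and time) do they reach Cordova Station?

9:49 AM on September 19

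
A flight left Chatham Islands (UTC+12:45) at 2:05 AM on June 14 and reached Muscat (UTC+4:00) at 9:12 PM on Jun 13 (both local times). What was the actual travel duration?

3 hours 52 minutes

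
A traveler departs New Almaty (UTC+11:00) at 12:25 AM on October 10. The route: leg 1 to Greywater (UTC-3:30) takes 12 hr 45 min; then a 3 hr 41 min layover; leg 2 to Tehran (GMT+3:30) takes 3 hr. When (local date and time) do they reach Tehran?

12:21 PM on October 10

Convert departure to UTC: 12:25 AM − 11:00 = 1:25 PM UTC on Oct 9.
Add 12 hours 45 minutes leg 1 → 2:10 AM UTC (Oct 10).
Add 3 hours 41 minutes layover in Greywater → 5:51 AM UTC.
Add 3 hours leg 2 → 8:51 AM UTC.
Tehran is UTC+3:30, so local arrival = 8:51 AM + 3:30 = 12:21 PM on Oct 10.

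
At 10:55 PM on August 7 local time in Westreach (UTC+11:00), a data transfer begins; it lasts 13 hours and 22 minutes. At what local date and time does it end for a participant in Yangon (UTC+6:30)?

7:47 AM on August 8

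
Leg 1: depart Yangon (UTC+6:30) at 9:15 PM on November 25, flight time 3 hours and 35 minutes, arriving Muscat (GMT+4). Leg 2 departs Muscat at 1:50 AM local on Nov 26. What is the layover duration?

Convert departure to UTC: 9:15 PM − 6:30 = 2:45 PM UTC on Nov 25.
Add 3 hours 35 minutes flight time → 6:20 PM UTC.
Muscat is UTC+4:00, so local arrival = 6:20 PM + 4:00 = 10:20 PM on Nov 25.
Layover = 1:50 AM − 10:20 PM (+1 day) = 3 hours 30 minutes.

3 hours 30 minutes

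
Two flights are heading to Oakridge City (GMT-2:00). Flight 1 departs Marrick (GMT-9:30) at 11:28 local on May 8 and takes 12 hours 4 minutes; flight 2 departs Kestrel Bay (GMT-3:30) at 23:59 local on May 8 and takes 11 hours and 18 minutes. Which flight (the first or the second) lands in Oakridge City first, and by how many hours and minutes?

Flight 1 in UTC: 11:28 + 9:30 = 20:58 on May 8.
+12 hours and 4 minutes → arrive 09:02 UTC on May 9.
Flight 2 in UTC: 23:59 + 3:30 = 03:29 on May 9.
+11 hours 18 minutes → arrive 14:47 UTC on May 9.
Flight 1 lands earlier by 5 hours 45 minutes.

the first, by 5 hours 45 minutes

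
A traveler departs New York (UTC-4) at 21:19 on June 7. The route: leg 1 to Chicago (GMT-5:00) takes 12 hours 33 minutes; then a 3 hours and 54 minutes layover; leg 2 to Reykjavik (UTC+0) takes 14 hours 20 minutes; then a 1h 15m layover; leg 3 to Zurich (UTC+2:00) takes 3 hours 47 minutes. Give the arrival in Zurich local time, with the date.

15:08 on June 9

Convert departure to UTC: 21:19 + 4:00 = 01:19 UTC on Jun 8.
Add 12 hours 33 minutes leg 1 → 13:52 UTC.
Add 3 hours and 54 minutes layover in Chicago → 17:46 UTC.
Add 14 hours and 20 minutes leg 2 → 08:06 UTC (Jun 9).
Add 1 hour and 15 minutes layover in Reykjavik → 09:21 UTC.
Add 3 hours 47 minutes leg 3 → 13:08 UTC.
Zurich is UTC+2:00, so local arrival = 13:08 + 2:00 = 15:08 on Jun 9.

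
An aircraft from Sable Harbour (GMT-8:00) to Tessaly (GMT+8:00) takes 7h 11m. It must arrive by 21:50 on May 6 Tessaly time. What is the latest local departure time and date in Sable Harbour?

Target arrival in UTC: 21:50 − 8:00 = 13:50 on May 6.
Subtract 7 hours 11 minutes → departure 06:39 UTC on May 6.
Sable Harbour is UTC−8:00: 06:39 − 8:00 = 22:39 on May 5.

22:39 on May 5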